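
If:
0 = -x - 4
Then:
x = -4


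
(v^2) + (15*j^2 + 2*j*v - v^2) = 15*j^2 + 2*j*v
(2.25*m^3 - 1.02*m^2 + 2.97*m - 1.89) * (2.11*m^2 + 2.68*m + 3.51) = 4.7475*m^5 + 3.8778*m^4 + 11.4306*m^3 + 0.391500000000002*m^2 + 5.3595*m - 6.6339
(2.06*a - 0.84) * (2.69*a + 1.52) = 5.5414*a^2 + 0.8716*a - 1.2768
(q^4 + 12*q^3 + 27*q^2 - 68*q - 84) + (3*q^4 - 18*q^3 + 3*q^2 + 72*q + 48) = 4*q^4 - 6*q^3 + 30*q^2 + 4*q - 36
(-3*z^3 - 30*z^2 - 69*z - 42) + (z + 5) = -3*z^3 - 30*z^2 - 68*z - 37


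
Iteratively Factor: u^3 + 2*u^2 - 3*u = (u + 3)*(u^2 - u) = (u - 1)*(u + 3)*(u)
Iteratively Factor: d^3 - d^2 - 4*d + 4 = (d - 1)*(d^2 - 4) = (d - 1)*(d + 2)*(d - 2)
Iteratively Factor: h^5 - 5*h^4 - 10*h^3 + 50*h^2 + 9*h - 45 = (h - 1)*(h^4 - 4*h^3 - 14*h^2 + 36*h + 45) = (h - 5)*(h - 1)*(h^3 + h^2 - 9*h - 9) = (h - 5)*(h - 3)*(h - 1)*(h^2 + 4*h + 3) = (h - 5)*(h - 3)*(h - 1)*(h + 1)*(h + 3)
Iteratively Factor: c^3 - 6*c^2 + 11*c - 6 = (c - 2)*(c^2 - 4*c + 3) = (c - 3)*(c - 2)*(c - 1)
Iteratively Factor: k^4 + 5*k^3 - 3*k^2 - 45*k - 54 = (k + 2)*(k^3 + 3*k^2 - 9*k - 27) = (k + 2)*(k + 3)*(k^2 - 9) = (k + 2)*(k + 3)^2*(k - 3)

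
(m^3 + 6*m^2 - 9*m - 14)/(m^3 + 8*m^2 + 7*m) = (m - 2)/m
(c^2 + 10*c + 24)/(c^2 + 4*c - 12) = (c + 4)/(c - 2)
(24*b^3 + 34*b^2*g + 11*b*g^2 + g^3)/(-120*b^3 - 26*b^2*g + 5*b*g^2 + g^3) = (-b - g)/(5*b - g)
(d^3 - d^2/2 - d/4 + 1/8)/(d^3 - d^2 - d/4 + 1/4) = (d - 1/2)/(d - 1)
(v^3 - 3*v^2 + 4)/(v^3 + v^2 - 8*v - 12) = (v^3 - 3*v^2 + 4)/(v^3 + v^2 - 8*v - 12)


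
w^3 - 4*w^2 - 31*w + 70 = (w - 7)*(w - 2)*(w + 5)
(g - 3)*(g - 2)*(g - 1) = g^3 - 6*g^2 + 11*g - 6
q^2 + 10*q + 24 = (q + 4)*(q + 6)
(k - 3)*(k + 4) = k^2 + k - 12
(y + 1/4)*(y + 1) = y^2 + 5*y/4 + 1/4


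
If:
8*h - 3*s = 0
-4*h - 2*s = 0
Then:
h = 0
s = 0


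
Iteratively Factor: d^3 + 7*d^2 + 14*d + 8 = (d + 2)*(d^2 + 5*d + 4) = (d + 2)*(d + 4)*(d + 1)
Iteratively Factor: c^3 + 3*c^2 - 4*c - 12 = (c + 3)*(c^2 - 4) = (c - 2)*(c + 3)*(c + 2)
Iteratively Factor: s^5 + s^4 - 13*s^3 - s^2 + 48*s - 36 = (s + 3)*(s^4 - 2*s^3 - 7*s^2 + 20*s - 12) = (s + 3)^2*(s^3 - 5*s^2 + 8*s - 4) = (s - 2)*(s + 3)^2*(s^2 - 3*s + 2) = (s - 2)*(s - 1)*(s + 3)^2*(s - 2)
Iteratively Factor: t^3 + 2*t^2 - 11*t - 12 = (t - 3)*(t^2 + 5*t + 4) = (t - 3)*(t + 1)*(t + 4)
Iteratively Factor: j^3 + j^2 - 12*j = (j + 4)*(j^2 - 3*j) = j*(j + 4)*(j - 3)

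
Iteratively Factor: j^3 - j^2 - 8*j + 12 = (j - 2)*(j^2 + j - 6) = (j - 2)^2*(j + 3)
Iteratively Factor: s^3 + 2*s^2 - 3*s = (s + 3)*(s^2 - s) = s*(s + 3)*(s - 1)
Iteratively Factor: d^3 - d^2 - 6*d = (d - 3)*(d^2 + 2*d) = d*(d - 3)*(d + 2)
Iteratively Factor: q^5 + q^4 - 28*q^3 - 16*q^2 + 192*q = (q + 4)*(q^4 - 3*q^3 - 16*q^2 + 48*q) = q*(q + 4)*(q^3 - 3*q^2 - 16*q + 48) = q*(q - 4)*(q + 4)*(q^2 + q - 12) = q*(q - 4)*(q + 4)^2*(q - 3)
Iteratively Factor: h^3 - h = (h - 1)*(h^2 + h) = h*(h - 1)*(h + 1)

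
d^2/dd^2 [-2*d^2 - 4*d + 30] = -4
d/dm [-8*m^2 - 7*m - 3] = -16*m - 7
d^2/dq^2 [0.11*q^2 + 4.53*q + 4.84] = 0.220000000000000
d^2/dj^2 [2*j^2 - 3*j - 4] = 4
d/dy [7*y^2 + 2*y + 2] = 14*y + 2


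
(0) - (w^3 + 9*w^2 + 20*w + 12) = -w^3 - 9*w^2 - 20*w - 12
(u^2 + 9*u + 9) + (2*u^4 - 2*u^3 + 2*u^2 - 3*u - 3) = 2*u^4 - 2*u^3 + 3*u^2 + 6*u + 6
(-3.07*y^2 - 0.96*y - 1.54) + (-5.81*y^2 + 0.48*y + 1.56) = -8.88*y^2 - 0.48*y + 0.02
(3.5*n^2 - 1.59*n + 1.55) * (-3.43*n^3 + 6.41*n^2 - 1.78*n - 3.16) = -12.005*n^5 + 27.8887*n^4 - 21.7384*n^3 + 1.7057*n^2 + 2.2654*n - 4.898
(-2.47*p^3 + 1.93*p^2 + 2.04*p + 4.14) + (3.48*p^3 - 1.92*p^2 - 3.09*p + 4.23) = 1.01*p^3 + 0.01*p^2 - 1.05*p + 8.37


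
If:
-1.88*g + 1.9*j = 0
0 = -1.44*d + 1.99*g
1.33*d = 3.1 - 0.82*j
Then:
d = 1.62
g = 1.17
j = 1.16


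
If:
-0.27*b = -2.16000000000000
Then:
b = 8.00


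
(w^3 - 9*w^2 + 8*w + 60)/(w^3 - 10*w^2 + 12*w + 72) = (w - 5)/(w - 6)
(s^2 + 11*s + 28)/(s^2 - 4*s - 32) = (s + 7)/(s - 8)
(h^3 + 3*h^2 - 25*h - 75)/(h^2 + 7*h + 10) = (h^2 - 2*h - 15)/(h + 2)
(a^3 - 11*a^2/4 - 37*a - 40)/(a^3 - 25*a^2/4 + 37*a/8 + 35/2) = 2*(a^2 - 4*a - 32)/(2*a^2 - 15*a + 28)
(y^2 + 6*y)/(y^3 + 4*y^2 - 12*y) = 1/(y - 2)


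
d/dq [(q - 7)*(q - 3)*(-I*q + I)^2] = -4*q^3 + 36*q^2 - 84*q + 52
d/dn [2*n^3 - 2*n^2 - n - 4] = 6*n^2 - 4*n - 1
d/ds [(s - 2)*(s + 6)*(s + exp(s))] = (s - 2)*(s + 6)*(exp(s) + 1) + (s - 2)*(s + exp(s)) + (s + 6)*(s + exp(s))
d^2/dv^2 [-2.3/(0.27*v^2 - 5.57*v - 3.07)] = (-0.33534*v^2 + 6.91794*v + 2.3*(0.54*v - 5.57)*(1.08*v - 11.14) + 3.81294)/(-0.27*v^2 + 5.57*v + 3.07)^3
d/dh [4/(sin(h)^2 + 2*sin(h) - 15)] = -8*(sin(h) + 1)*cos(h)/(sin(h)^2 + 2*sin(h) - 15)^2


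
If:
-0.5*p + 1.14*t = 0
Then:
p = 2.28*t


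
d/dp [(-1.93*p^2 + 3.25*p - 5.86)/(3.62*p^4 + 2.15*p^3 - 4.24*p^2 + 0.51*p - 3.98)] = (13.9732*p^5 - 31.1455*p^4 + 70.8778*p^3 + 50.5927*p^2 - 34.33*p - 9.9464)/(13.1044*p^8 + 15.566*p^7 - 26.0751*p^6 - 14.5396*p^5 - 8.6446*p^4 - 21.4388*p^3 + 34.0105*p^2 - 4.0596*p + 15.8404)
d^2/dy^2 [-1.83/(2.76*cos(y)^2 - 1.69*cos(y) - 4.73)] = (-55.760832*(1 - cos(y)^2)^2 + 25.607556*cos(y)^3 - 128.668215*cos(y)^2 - 36.586641*cos(y) + 113.994726)/(-2.76*cos(y)^2 + 1.69*cos(y) + 4.73)^3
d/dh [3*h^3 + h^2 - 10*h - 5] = 9*h^2 + 2*h - 10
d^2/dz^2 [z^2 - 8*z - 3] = 2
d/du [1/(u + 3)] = -1/(u + 3)^2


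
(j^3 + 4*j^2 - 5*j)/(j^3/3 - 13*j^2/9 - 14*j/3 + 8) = 9*j*(j^2 + 4*j - 5)/(3*j^3 - 13*j^2 - 42*j + 72)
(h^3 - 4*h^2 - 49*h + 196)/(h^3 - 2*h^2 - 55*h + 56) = (h^2 - 11*h + 28)/(h^2 - 9*h + 8)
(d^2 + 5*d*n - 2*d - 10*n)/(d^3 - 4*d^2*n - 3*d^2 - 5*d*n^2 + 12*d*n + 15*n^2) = (d^2 + 5*d*n - 2*d - 10*n)/(d^3 - 4*d^2*n - 3*d^2 - 5*d*n^2 + 12*d*n + 15*n^2)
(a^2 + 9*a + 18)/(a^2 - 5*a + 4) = (a^2 + 9*a + 18)/(a^2 - 5*a + 4)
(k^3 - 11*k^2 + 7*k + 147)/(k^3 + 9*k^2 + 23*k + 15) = (k^2 - 14*k + 49)/(k^2 + 6*k + 5)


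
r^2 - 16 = (r - 4)*(r + 4)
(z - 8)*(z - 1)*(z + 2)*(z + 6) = z^4 - z^3 - 52*z^2 - 44*z + 96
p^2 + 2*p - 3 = (p - 1)*(p + 3)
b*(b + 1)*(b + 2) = b^3 + 3*b^2 + 2*b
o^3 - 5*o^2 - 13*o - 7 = (o - 7)*(o + 1)^2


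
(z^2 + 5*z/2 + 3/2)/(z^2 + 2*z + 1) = (z + 3/2)/(z + 1)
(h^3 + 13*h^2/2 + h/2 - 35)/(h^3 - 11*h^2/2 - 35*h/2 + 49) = (h + 5)/(h - 7)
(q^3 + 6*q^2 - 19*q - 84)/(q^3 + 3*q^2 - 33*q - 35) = (q^2 - q - 12)/(q^2 - 4*q - 5)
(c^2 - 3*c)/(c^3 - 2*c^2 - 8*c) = (3 - c)/(-c^2 + 2*c + 8)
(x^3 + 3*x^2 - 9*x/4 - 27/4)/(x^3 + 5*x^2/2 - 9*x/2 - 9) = (x - 3/2)/(x - 2)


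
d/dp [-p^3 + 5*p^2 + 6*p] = -3*p^2 + 10*p + 6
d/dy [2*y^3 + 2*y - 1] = 6*y^2 + 2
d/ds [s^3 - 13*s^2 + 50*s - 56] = 3*s^2 - 26*s + 50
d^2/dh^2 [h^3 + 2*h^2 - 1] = 6*h + 4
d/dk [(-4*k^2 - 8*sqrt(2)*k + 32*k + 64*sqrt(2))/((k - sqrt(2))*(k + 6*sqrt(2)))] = 4*(-8*k^2 - 3*sqrt(2)*k^2 - 32*sqrt(2)*k + 24*k - 256 + 24*sqrt(2))/(k^4 + 10*sqrt(2)*k^3 + 26*k^2 - 120*sqrt(2)*k + 144)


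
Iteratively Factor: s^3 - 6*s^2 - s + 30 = (s - 5)*(s^2 - s - 6) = (s - 5)*(s + 2)*(s - 3)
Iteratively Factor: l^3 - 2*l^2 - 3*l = (l)*(l^2 - 2*l - 3) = l*(l + 1)*(l - 3)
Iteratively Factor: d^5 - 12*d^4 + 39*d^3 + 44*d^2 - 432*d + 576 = (d + 3)*(d^4 - 15*d^3 + 84*d^2 - 208*d + 192) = (d - 4)*(d + 3)*(d^3 - 11*d^2 + 40*d - 48) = (d - 4)^2*(d + 3)*(d^2 - 7*d + 12) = (d - 4)^2*(d - 3)*(d + 3)*(d - 4)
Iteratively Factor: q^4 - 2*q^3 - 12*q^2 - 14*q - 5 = (q + 1)*(q^3 - 3*q^2 - 9*q - 5) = (q + 1)^2*(q^2 - 4*q - 5) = (q - 5)*(q + 1)^2*(q + 1)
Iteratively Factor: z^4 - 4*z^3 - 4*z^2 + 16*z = (z)*(z^3 - 4*z^2 - 4*z + 16) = z*(z - 2)*(z^2 - 2*z - 8) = z*(z - 2)*(z + 2)*(z - 4)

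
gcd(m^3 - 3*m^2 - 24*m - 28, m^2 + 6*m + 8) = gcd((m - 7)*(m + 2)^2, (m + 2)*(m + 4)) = m + 2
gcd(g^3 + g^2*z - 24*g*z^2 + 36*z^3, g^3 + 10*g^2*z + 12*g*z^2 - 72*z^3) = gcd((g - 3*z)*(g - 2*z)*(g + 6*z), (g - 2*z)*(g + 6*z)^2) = -g^2 - 4*g*z + 12*z^2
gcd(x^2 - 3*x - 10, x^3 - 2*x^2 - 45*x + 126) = 1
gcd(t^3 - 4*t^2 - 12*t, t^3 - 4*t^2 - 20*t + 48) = t - 6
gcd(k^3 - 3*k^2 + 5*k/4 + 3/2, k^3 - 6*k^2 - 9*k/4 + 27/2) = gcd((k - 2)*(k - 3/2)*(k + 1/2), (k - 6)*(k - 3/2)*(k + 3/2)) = k - 3/2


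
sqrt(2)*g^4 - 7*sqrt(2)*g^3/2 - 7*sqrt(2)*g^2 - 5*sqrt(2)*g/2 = g*(g - 5)*(g + 1)*(sqrt(2)*g + sqrt(2)/2)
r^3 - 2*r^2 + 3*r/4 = r*(r - 3/2)*(r - 1/2)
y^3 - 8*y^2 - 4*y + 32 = (y - 8)*(y - 2)*(y + 2)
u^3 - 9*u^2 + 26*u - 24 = (u - 4)*(u - 3)*(u - 2)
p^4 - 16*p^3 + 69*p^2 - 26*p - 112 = (p - 8)*(p - 7)*(p - 2)*(p + 1)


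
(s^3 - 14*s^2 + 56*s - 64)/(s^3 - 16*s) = (s^2 - 10*s + 16)/(s*(s + 4))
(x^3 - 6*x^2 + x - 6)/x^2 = x - 6 + 1/x - 6/x^2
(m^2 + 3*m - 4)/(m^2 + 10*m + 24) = (m - 1)/(m + 6)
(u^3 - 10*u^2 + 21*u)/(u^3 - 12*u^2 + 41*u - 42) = u/(u - 2)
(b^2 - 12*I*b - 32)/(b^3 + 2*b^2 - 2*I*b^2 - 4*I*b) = (b^2 - 12*I*b - 32)/(b*(b^2 + 2*b*(1 - I) - 4*I))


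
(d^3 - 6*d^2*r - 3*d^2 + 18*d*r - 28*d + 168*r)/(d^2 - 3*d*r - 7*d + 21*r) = (-d^2 + 6*d*r - 4*d + 24*r)/(-d + 3*r)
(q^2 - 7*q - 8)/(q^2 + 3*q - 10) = (q^2 - 7*q - 8)/(q^2 + 3*q - 10)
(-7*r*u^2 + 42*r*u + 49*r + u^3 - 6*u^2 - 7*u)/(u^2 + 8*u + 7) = (-7*r*u + 49*r + u^2 - 7*u)/(u + 7)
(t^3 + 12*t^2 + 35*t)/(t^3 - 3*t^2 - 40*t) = (t + 7)/(t - 8)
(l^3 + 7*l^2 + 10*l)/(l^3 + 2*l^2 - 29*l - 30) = l*(l^2 + 7*l + 10)/(l^3 + 2*l^2 - 29*l - 30)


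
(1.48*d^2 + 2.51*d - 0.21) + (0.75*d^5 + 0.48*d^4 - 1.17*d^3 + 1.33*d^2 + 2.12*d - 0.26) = 0.75*d^5 + 0.48*d^4 - 1.17*d^3 + 2.81*d^2 + 4.63*d - 0.47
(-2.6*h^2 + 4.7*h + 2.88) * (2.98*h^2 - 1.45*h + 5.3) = -7.748*h^4 + 17.776*h^3 - 12.0126*h^2 + 20.734*h + 15.264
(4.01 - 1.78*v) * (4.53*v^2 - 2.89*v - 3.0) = -8.0634*v^3 + 23.3095*v^2 - 6.2489*v - 12.03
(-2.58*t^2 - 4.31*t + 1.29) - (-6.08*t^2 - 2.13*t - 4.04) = 3.5*t^2 - 2.18*t + 5.33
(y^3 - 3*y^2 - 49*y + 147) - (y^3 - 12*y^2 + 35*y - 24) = 9*y^2 - 84*y + 171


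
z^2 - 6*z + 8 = (z - 4)*(z - 2)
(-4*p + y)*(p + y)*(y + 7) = -4*p^2*y - 28*p^2 - 3*p*y^2 - 21*p*y + y^3 + 7*y^2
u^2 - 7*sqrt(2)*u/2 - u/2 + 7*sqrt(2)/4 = (u - 1/2)*(u - 7*sqrt(2)/2)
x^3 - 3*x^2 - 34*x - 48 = (x - 8)*(x + 2)*(x + 3)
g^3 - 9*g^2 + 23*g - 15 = (g - 5)*(g - 3)*(g - 1)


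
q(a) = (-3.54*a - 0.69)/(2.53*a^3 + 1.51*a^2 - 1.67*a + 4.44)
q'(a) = (-3.54*a - 0.69)*(-7.59*a^2 - 3.02*a + 1.67)/(2.53*a^3 + 1.51*a^2 - 1.67*a + 4.44)^2 - 3.54/(2.53*a^3 + 1.51*a^2 - 1.67*a + 4.44) = (17.9124*a^3 + 10.5825*a^2 + 2.0838*a - 16.8699)/(6.4009*a^6 + 7.6406*a^5 - 6.1701*a^4 + 17.423*a^3 + 16.1977*a^2 - 14.8296*a + 19.7136)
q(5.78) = -0.04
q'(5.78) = 0.01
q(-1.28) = 1.03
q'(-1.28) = -2.83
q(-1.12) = 0.70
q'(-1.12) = -1.44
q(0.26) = -0.39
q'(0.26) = -0.89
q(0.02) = -0.17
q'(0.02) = -0.87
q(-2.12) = -0.73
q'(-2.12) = -1.66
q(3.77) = -0.09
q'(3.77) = 0.05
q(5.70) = -0.04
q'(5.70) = 0.01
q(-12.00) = -0.01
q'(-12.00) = -0.00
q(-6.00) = -0.04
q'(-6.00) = -0.02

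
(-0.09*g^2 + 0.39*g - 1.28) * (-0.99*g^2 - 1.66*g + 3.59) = 0.0891*g^4 - 0.2367*g^3 + 0.2967*g^2 + 3.5249*g - 4.5952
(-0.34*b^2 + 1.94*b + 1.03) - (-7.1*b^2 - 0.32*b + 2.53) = 6.76*b^2 + 2.26*b - 1.5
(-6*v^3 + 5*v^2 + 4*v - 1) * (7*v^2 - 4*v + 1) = -42*v^5 + 59*v^4 + 2*v^3 - 18*v^2 + 8*v - 1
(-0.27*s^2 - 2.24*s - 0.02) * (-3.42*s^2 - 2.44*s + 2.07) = 0.9234*s^4 + 8.3196*s^3 + 4.9751*s^2 - 4.588*s - 0.0414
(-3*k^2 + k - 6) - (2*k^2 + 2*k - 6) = -5*k^2 - k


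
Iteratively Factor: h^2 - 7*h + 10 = (h - 5)*(h - 2)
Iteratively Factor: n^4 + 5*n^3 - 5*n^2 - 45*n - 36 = (n + 1)*(n^3 + 4*n^2 - 9*n - 36) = (n + 1)*(n + 4)*(n^2 - 9) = (n + 1)*(n + 3)*(n + 4)*(n - 3)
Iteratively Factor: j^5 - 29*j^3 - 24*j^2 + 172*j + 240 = (j + 4)*(j^4 - 4*j^3 - 13*j^2 + 28*j + 60) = (j + 2)*(j + 4)*(j^3 - 6*j^2 - j + 30) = (j + 2)^2*(j + 4)*(j^2 - 8*j + 15) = (j - 5)*(j + 2)^2*(j + 4)*(j - 3)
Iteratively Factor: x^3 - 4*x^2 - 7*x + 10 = (x - 1)*(x^2 - 3*x - 10) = (x - 5)*(x - 1)*(x + 2)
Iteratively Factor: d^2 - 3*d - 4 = (d - 4)*(d + 1)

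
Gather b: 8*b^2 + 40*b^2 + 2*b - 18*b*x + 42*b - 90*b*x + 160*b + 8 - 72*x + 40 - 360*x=48*b^2 + b*(204 - 108*x) - 432*x + 48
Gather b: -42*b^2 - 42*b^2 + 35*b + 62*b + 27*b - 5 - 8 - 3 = -84*b^2 + 124*b - 16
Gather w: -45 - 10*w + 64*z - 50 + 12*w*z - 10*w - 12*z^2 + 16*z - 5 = w*(12*z - 20) - 12*z^2 + 80*z - 100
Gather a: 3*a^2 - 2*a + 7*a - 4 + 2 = 3*a^2 + 5*a - 2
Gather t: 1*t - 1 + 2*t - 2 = 3*t - 3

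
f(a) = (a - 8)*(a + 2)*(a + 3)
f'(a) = (a - 8)*(a + 2) + (a - 8)*(a + 3) + (a + 2)*(a + 3)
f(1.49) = -102.01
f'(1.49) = -36.28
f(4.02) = -168.20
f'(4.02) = -9.64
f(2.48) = -135.52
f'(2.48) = -30.43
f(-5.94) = -161.48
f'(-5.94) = 107.49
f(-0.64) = -27.73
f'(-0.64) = -28.93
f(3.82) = -165.91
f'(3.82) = -13.14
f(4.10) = -168.91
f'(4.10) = -8.17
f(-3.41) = -6.60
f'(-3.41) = 21.34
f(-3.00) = 0.00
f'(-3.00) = 11.00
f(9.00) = 132.00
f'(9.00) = 155.00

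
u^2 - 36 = (u - 6)*(u + 6)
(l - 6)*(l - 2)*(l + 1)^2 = l^4 - 6*l^3 - 3*l^2 + 16*l + 12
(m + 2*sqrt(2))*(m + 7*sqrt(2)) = m^2 + 9*sqrt(2)*m + 28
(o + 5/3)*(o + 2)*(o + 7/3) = o^3 + 6*o^2 + 107*o/9 + 70/9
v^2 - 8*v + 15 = (v - 5)*(v - 3)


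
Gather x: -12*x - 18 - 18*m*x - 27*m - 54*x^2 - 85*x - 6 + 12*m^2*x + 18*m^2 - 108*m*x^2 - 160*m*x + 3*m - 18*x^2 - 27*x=18*m^2 - 24*m + x^2*(-108*m - 72) + x*(12*m^2 - 178*m - 124) - 24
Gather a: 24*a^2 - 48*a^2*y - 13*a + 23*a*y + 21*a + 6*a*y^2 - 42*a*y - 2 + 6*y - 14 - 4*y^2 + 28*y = a^2*(24 - 48*y) + a*(6*y^2 - 19*y + 8) - 4*y^2 + 34*y - 16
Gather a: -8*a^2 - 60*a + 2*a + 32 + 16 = -8*a^2 - 58*a + 48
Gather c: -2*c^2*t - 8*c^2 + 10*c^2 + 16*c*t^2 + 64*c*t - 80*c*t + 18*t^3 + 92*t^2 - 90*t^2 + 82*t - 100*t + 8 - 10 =c^2*(2 - 2*t) + c*(16*t^2 - 16*t) + 18*t^3 + 2*t^2 - 18*t - 2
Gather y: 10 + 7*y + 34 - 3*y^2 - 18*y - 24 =-3*y^2 - 11*y + 20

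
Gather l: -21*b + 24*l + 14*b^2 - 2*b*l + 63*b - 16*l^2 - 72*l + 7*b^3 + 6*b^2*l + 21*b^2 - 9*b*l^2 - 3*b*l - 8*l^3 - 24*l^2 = 7*b^3 + 35*b^2 + 42*b - 8*l^3 + l^2*(-9*b - 40) + l*(6*b^2 - 5*b - 48)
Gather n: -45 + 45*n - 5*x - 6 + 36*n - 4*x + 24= 81*n - 9*x - 27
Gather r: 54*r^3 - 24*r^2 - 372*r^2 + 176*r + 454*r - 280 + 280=54*r^3 - 396*r^2 + 630*r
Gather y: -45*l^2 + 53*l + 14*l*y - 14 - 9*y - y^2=-45*l^2 + 53*l - y^2 + y*(14*l - 9) - 14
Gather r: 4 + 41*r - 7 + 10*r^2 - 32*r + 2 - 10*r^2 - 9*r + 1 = 0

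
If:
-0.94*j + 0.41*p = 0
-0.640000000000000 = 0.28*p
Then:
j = -1.00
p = -2.29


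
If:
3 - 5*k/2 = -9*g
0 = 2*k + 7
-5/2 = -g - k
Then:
No Solution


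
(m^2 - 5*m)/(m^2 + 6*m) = (m - 5)/(m + 6)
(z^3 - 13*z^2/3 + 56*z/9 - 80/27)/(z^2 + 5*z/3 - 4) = (z^2 - 3*z + 20/9)/(z + 3)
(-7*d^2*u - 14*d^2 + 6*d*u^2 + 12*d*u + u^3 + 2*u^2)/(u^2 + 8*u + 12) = (-7*d^2 + 6*d*u + u^2)/(u + 6)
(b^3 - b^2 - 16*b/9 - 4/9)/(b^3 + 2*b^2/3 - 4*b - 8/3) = (b + 1/3)/(b + 2)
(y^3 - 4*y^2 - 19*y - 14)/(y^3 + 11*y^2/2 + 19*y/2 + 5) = 2*(y - 7)/(2*y + 5)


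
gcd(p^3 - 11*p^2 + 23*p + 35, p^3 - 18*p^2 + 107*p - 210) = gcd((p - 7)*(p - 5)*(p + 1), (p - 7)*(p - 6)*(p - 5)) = p^2 - 12*p + 35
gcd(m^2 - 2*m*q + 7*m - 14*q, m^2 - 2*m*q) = -m + 2*q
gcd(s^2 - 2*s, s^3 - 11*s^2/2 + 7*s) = s^2 - 2*s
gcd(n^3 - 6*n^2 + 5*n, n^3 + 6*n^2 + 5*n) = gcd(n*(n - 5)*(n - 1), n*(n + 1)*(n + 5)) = n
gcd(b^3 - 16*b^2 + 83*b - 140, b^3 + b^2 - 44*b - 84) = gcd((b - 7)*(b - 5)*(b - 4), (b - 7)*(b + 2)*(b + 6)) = b - 7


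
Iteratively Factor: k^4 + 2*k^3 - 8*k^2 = (k - 2)*(k^3 + 4*k^2) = k*(k - 2)*(k^2 + 4*k) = k*(k - 2)*(k + 4)*(k)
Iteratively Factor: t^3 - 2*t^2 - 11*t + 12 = (t - 1)*(t^2 - t - 12) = (t - 4)*(t - 1)*(t + 3)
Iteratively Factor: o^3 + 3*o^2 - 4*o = (o)*(o^2 + 3*o - 4) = o*(o - 1)*(o + 4)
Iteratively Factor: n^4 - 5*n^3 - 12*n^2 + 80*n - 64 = (n - 4)*(n^3 - n^2 - 16*n + 16) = (n - 4)*(n - 1)*(n^2 - 16) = (n - 4)^2*(n - 1)*(n + 4)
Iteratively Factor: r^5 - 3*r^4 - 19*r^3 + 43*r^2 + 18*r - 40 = (r - 5)*(r^4 + 2*r^3 - 9*r^2 - 2*r + 8) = (r - 5)*(r + 1)*(r^3 + r^2 - 10*r + 8) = (r - 5)*(r - 2)*(r + 1)*(r^2 + 3*r - 4) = (r - 5)*(r - 2)*(r + 1)*(r + 4)*(r - 1)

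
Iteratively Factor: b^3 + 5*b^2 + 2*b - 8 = (b + 2)*(b^2 + 3*b - 4) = (b + 2)*(b + 4)*(b - 1)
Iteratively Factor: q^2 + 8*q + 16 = (q + 4)*(q + 4)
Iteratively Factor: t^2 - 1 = (t + 1)*(t - 1)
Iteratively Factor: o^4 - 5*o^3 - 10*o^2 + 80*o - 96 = (o - 2)*(o^3 - 3*o^2 - 16*o + 48) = (o - 3)*(o - 2)*(o^2 - 16) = (o - 4)*(o - 3)*(o - 2)*(o + 4)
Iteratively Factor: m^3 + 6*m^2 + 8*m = (m)*(m^2 + 6*m + 8) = m*(m + 4)*(m + 2)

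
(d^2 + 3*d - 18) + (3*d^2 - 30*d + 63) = 4*d^2 - 27*d + 45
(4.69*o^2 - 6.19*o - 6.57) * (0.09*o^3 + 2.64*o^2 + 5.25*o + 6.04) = 0.4221*o^5 + 11.8245*o^4 + 7.6896*o^3 - 21.5147*o^2 - 71.8801*o - 39.6828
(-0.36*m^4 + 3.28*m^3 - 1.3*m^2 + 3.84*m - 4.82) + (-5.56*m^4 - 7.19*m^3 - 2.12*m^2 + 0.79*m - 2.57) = -5.92*m^4 - 3.91*m^3 - 3.42*m^2 + 4.63*m - 7.39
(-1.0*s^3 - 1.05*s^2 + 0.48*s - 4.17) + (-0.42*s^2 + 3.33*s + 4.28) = -1.0*s^3 - 1.47*s^2 + 3.81*s + 0.11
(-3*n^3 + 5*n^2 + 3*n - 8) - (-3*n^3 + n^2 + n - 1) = 4*n^2 + 2*n - 7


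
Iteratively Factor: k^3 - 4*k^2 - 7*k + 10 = (k - 1)*(k^2 - 3*k - 10) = (k - 1)*(k + 2)*(k - 5)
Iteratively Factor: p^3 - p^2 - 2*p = (p + 1)*(p^2 - 2*p) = p*(p + 1)*(p - 2)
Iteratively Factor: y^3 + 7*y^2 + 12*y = (y + 4)*(y^2 + 3*y) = y*(y + 4)*(y + 3)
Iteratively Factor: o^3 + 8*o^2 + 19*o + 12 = (o + 3)*(o^2 + 5*o + 4) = (o + 3)*(o + 4)*(o + 1)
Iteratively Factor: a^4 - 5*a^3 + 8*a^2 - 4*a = (a)*(a^3 - 5*a^2 + 8*a - 4) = a*(a - 2)*(a^2 - 3*a + 2) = a*(a - 2)*(a - 1)*(a - 2)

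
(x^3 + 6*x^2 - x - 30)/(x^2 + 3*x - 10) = x + 3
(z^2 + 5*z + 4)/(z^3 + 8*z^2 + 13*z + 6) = (z + 4)/(z^2 + 7*z + 6)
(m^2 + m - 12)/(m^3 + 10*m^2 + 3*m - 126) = (m + 4)/(m^2 + 13*m + 42)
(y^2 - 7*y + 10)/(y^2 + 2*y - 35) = (y - 2)/(y + 7)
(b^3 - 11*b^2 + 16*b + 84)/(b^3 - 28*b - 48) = (b - 7)/(b + 4)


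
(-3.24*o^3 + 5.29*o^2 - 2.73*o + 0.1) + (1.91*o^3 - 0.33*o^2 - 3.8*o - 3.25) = -1.33*o^3 + 4.96*o^2 - 6.53*o - 3.15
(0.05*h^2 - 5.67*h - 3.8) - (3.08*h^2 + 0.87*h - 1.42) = -3.03*h^2 - 6.54*h - 2.38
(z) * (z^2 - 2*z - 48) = z^3 - 2*z^2 - 48*z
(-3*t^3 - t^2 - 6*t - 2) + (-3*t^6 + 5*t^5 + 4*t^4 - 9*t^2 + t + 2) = -3*t^6 + 5*t^5 + 4*t^4 - 3*t^3 - 10*t^2 - 5*t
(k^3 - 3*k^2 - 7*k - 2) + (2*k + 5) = k^3 - 3*k^2 - 5*k + 3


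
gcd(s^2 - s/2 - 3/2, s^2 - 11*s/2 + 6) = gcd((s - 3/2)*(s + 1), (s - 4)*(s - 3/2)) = s - 3/2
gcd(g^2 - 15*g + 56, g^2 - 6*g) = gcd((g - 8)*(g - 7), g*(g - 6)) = 1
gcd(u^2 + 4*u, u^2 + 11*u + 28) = u + 4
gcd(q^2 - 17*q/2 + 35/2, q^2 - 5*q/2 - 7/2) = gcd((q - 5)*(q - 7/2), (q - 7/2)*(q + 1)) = q - 7/2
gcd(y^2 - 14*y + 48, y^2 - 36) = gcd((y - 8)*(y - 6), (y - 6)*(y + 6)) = y - 6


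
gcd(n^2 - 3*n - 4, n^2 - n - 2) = n + 1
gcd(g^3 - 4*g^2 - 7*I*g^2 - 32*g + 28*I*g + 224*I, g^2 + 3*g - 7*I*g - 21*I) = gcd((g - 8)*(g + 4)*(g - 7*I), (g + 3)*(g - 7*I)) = g - 7*I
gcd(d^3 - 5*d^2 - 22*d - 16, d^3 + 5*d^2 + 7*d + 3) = d + 1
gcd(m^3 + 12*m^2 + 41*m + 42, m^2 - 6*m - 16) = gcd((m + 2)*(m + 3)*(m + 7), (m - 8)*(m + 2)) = m + 2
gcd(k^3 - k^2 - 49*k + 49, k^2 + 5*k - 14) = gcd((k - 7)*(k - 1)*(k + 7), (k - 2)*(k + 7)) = k + 7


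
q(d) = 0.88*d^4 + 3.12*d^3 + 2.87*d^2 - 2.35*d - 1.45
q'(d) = 3.52*d^3 + 9.36*d^2 + 5.74*d - 2.35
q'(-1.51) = -1.79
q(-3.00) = 18.47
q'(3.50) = 283.32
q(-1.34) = 2.18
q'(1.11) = 20.37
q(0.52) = -1.39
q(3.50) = 291.31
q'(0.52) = 3.66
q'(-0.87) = -2.58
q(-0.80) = 1.03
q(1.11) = 5.08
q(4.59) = 740.54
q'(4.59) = 561.59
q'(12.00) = 7496.93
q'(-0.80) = -2.75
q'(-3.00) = -30.37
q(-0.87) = 1.22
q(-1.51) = 2.48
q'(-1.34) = -1.70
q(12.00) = 24022.67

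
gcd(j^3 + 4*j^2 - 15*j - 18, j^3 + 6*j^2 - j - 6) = j^2 + 7*j + 6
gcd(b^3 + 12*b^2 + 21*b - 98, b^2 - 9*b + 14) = b - 2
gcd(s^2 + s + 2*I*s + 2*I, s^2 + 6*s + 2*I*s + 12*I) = s + 2*I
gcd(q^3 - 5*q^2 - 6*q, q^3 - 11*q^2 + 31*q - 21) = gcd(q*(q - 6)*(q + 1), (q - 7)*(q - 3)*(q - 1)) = 1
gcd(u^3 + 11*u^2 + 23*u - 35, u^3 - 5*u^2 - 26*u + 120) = u + 5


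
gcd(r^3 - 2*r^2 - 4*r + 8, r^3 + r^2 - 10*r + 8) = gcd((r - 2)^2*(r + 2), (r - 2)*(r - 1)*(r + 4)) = r - 2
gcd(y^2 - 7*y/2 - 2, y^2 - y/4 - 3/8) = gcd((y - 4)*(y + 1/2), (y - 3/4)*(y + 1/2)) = y + 1/2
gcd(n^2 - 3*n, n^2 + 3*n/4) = n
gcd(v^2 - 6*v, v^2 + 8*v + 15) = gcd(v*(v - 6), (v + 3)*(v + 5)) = 1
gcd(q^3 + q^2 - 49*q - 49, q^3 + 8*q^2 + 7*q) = q^2 + 8*q + 7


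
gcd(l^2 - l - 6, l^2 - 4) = l + 2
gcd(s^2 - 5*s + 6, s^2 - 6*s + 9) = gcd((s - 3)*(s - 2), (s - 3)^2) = s - 3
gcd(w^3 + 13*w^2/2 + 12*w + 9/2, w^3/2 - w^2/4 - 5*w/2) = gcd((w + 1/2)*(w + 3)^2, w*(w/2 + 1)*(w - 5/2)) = 1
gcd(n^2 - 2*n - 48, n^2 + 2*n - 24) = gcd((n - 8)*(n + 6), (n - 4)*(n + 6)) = n + 6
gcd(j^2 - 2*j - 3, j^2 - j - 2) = j + 1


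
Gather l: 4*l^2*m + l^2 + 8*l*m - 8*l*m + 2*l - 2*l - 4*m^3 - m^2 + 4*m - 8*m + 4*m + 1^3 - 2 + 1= l^2*(4*m + 1) - 4*m^3 - m^2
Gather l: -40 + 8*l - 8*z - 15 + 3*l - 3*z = 11*l - 11*z - 55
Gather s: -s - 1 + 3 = 2 - s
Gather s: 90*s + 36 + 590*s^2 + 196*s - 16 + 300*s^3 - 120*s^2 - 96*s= 300*s^3 + 470*s^2 + 190*s + 20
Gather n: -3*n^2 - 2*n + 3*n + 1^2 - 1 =-3*n^2 + n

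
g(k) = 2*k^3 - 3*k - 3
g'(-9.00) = 483.00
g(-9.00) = -1434.00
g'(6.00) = 213.00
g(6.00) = 411.00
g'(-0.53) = -1.31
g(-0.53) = -1.71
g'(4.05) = 95.42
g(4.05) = 117.71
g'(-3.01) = 51.36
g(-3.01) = -48.51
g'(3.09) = 54.29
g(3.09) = 46.74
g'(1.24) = 6.23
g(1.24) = -2.91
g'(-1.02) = 3.24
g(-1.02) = -2.06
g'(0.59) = -0.91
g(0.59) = -4.36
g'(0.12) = -2.91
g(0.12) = -3.36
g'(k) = 6*k^2 - 3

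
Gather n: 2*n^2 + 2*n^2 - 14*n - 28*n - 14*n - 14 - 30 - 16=4*n^2 - 56*n - 60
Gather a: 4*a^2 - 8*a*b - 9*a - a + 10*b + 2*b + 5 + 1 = 4*a^2 + a*(-8*b - 10) + 12*b + 6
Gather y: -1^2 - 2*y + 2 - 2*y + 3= 4 - 4*y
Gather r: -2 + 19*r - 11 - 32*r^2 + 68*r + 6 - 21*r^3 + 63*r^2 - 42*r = -21*r^3 + 31*r^2 + 45*r - 7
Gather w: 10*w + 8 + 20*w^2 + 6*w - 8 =20*w^2 + 16*w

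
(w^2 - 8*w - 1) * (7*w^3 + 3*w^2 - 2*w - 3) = 7*w^5 - 53*w^4 - 33*w^3 + 10*w^2 + 26*w + 3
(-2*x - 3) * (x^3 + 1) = -2*x^4 - 3*x^3 - 2*x - 3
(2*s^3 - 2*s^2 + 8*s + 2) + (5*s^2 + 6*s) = 2*s^3 + 3*s^2 + 14*s + 2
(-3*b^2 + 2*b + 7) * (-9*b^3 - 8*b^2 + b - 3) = 27*b^5 + 6*b^4 - 82*b^3 - 45*b^2 + b - 21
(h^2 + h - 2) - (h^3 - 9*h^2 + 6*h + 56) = -h^3 + 10*h^2 - 5*h - 58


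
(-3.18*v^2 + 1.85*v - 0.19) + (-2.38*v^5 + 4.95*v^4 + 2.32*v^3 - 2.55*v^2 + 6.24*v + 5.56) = -2.38*v^5 + 4.95*v^4 + 2.32*v^3 - 5.73*v^2 + 8.09*v + 5.37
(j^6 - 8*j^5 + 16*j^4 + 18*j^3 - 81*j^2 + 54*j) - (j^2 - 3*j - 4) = j^6 - 8*j^5 + 16*j^4 + 18*j^3 - 82*j^2 + 57*j + 4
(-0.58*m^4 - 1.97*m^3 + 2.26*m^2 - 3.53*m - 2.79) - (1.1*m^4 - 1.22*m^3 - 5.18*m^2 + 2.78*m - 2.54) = -1.68*m^4 - 0.75*m^3 + 7.44*m^2 - 6.31*m - 0.25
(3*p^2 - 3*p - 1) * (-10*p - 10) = -30*p^3 + 40*p + 10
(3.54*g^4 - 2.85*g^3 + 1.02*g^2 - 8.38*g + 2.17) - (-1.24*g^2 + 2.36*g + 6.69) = 3.54*g^4 - 2.85*g^3 + 2.26*g^2 - 10.74*g - 4.52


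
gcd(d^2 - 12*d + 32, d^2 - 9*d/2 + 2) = d - 4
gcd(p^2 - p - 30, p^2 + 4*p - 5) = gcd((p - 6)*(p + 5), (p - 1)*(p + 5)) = p + 5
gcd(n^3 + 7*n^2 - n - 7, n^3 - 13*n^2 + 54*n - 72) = 1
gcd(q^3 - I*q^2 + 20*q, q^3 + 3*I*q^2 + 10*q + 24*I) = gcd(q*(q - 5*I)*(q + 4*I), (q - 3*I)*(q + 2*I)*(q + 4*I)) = q + 4*I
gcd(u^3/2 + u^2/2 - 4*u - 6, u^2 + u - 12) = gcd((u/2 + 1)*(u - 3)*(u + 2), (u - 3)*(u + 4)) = u - 3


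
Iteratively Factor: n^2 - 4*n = (n - 4)*(n)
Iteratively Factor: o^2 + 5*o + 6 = (o + 3)*(o + 2)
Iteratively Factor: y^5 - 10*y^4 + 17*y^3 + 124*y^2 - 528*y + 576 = (y + 4)*(y^4 - 14*y^3 + 73*y^2 - 168*y + 144) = (y - 4)*(y + 4)*(y^3 - 10*y^2 + 33*y - 36) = (y - 4)*(y - 3)*(y + 4)*(y^2 - 7*y + 12) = (y - 4)*(y - 3)^2*(y + 4)*(y - 4)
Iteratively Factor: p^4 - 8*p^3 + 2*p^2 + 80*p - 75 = (p - 1)*(p^3 - 7*p^2 - 5*p + 75) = (p - 1)*(p + 3)*(p^2 - 10*p + 25) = (p - 5)*(p - 1)*(p + 3)*(p - 5)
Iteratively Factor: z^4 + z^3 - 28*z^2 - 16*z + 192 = (z + 4)*(z^3 - 3*z^2 - 16*z + 48) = (z - 4)*(z + 4)*(z^2 + z - 12) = (z - 4)*(z - 3)*(z + 4)*(z + 4)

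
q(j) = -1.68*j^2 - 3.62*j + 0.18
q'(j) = -3.36*j - 3.62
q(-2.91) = -3.51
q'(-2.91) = 6.16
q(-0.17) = 0.75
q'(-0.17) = -3.05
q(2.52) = -19.61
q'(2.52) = -12.09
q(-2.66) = -2.08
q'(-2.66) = 5.32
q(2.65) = -21.21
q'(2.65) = -12.52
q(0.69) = -3.12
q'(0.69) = -5.94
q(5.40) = -68.36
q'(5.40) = -21.76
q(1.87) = -12.46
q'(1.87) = -9.90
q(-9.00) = -103.32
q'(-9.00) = 26.62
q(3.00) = -25.80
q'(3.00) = -13.70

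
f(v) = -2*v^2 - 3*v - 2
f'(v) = -4*v - 3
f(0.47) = -3.85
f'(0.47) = -4.88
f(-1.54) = -2.12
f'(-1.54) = 3.16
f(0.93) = -6.52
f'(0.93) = -6.72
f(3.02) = -29.30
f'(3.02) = -15.08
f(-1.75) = -2.88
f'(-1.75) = 4.00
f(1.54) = -11.36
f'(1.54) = -9.16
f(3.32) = -34.00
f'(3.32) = -16.28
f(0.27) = -2.96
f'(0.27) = -4.08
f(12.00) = -326.00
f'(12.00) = -51.00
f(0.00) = -2.00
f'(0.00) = -3.00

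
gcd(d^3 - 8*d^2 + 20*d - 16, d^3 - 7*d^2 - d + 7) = 1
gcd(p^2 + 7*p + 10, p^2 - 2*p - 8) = p + 2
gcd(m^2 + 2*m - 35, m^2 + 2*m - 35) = m^2 + 2*m - 35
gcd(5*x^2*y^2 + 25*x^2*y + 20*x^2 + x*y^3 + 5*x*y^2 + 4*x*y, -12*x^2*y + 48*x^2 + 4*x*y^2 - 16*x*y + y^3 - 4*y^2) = 1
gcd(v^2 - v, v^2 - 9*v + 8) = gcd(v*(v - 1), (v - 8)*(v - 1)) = v - 1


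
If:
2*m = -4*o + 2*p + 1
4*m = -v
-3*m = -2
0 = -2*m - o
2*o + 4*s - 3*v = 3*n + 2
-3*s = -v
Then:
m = 2/3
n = -2/27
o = -4/3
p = -5/2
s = -8/9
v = -8/3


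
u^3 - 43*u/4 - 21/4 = (u - 7/2)*(u + 1/2)*(u + 3)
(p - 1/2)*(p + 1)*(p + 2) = p^3 + 5*p^2/2 + p/2 - 1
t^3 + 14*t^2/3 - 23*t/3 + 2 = (t - 1)*(t - 1/3)*(t + 6)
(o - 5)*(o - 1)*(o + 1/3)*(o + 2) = o^4 - 11*o^3/3 - 25*o^2/3 + 23*o/3 + 10/3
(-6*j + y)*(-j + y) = 6*j^2 - 7*j*y + y^2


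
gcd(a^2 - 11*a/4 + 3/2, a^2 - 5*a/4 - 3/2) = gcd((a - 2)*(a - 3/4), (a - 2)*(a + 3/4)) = a - 2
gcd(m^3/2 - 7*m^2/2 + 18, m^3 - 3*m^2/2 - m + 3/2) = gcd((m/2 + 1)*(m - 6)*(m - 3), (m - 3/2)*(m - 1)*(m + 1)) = 1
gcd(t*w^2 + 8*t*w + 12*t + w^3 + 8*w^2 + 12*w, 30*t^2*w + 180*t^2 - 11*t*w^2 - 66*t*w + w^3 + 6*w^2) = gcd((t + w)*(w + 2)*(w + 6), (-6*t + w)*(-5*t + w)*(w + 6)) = w + 6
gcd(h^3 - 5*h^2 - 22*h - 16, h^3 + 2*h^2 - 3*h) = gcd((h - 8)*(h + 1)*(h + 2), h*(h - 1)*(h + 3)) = 1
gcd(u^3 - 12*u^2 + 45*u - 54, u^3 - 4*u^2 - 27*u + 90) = u^2 - 9*u + 18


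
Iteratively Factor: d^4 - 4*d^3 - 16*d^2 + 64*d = (d)*(d^3 - 4*d^2 - 16*d + 64) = d*(d + 4)*(d^2 - 8*d + 16) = d*(d - 4)*(d + 4)*(d - 4)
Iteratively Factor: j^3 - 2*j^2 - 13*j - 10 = (j + 2)*(j^2 - 4*j - 5) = (j - 5)*(j + 2)*(j + 1)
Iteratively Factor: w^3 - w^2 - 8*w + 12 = (w - 2)*(w^2 + w - 6) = (w - 2)*(w + 3)*(w - 2)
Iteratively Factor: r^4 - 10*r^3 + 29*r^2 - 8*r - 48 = (r - 4)*(r^3 - 6*r^2 + 5*r + 12) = (r - 4)*(r - 3)*(r^2 - 3*r - 4) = (r - 4)*(r - 3)*(r + 1)*(r - 4)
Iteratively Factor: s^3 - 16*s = (s)*(s^2 - 16) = s*(s - 4)*(s + 4)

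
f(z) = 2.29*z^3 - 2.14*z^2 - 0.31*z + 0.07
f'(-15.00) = 1609.64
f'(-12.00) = 1040.33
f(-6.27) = -646.58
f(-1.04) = -4.50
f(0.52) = -0.35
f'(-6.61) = 328.15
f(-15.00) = -8205.53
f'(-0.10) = 0.19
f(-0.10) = 0.08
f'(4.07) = 96.07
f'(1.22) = 4.69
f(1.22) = 0.66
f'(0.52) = -0.68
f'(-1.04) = 11.57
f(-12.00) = -4261.49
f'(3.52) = 69.75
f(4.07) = 117.75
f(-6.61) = -752.74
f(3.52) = 72.34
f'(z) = 6.87*z^2 - 4.28*z - 0.31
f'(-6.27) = 296.61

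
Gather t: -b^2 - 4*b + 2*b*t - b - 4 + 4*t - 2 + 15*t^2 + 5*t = -b^2 - 5*b + 15*t^2 + t*(2*b + 9) - 6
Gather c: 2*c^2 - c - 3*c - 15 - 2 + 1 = 2*c^2 - 4*c - 16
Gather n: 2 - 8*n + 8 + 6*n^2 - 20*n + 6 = 6*n^2 - 28*n + 16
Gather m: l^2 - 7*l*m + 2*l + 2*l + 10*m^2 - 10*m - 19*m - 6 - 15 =l^2 + 4*l + 10*m^2 + m*(-7*l - 29) - 21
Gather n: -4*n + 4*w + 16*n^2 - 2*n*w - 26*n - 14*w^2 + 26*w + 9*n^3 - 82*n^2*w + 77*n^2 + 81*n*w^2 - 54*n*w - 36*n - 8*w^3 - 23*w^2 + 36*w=9*n^3 + n^2*(93 - 82*w) + n*(81*w^2 - 56*w - 66) - 8*w^3 - 37*w^2 + 66*w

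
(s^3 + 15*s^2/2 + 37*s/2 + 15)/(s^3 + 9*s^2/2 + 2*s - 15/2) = (s + 2)/(s - 1)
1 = 1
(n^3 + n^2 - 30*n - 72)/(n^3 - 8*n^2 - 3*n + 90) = (n + 4)/(n - 5)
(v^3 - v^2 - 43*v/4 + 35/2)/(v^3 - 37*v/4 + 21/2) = (2*v - 5)/(2*v - 3)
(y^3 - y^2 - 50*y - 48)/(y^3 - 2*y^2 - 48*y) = (y + 1)/y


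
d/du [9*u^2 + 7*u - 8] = 18*u + 7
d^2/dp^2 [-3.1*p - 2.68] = 0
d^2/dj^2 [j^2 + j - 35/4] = 2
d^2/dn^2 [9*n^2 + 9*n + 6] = 18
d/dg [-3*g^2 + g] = 1 - 6*g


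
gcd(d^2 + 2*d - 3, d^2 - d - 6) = 1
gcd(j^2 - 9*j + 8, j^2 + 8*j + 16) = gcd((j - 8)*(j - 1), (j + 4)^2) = 1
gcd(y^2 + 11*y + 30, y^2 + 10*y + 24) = y + 6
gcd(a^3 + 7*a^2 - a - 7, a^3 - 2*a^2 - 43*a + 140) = a + 7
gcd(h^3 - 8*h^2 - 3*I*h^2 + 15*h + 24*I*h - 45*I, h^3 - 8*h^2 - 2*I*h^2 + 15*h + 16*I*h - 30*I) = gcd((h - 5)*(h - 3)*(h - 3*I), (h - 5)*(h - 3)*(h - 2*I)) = h^2 - 8*h + 15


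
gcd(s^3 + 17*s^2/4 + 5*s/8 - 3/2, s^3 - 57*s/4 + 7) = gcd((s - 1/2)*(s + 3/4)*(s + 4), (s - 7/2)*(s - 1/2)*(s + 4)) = s^2 + 7*s/2 - 2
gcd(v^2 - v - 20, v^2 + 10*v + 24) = v + 4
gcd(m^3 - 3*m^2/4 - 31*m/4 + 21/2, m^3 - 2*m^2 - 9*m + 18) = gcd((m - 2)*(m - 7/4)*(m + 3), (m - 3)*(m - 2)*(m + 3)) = m^2 + m - 6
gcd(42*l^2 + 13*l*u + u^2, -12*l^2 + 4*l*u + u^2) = 6*l + u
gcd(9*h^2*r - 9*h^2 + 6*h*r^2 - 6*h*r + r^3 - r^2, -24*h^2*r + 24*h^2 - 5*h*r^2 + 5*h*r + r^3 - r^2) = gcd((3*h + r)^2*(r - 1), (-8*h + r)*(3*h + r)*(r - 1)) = 3*h*r - 3*h + r^2 - r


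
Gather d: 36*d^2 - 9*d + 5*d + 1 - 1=36*d^2 - 4*d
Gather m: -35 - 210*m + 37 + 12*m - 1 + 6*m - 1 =-192*m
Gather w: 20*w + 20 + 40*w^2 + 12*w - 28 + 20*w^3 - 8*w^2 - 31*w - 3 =20*w^3 + 32*w^2 + w - 11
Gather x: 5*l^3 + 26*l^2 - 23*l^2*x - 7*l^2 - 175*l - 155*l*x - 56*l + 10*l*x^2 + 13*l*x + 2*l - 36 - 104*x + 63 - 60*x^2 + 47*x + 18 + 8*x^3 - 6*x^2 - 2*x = 5*l^3 + 19*l^2 - 229*l + 8*x^3 + x^2*(10*l - 66) + x*(-23*l^2 - 142*l - 59) + 45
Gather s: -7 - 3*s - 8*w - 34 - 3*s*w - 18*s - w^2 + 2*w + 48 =s*(-3*w - 21) - w^2 - 6*w + 7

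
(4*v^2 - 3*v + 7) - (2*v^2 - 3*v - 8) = 2*v^2 + 15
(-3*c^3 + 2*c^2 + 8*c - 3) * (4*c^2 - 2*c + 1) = -12*c^5 + 14*c^4 + 25*c^3 - 26*c^2 + 14*c - 3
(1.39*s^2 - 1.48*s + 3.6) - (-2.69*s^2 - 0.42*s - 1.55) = 4.08*s^2 - 1.06*s + 5.15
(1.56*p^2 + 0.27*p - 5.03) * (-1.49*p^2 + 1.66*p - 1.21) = -2.3244*p^4 + 2.1873*p^3 + 6.0553*p^2 - 8.6765*p + 6.0863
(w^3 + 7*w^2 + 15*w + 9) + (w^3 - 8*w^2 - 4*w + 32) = 2*w^3 - w^2 + 11*w + 41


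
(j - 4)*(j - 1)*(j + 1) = j^3 - 4*j^2 - j + 4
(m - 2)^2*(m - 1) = m^3 - 5*m^2 + 8*m - 4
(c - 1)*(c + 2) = c^2 + c - 2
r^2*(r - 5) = r^3 - 5*r^2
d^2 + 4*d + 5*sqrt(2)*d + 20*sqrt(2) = (d + 4)*(d + 5*sqrt(2))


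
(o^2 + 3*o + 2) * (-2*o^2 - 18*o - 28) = -2*o^4 - 24*o^3 - 86*o^2 - 120*o - 56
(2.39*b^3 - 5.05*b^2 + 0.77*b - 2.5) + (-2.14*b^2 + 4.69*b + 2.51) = 2.39*b^3 - 7.19*b^2 + 5.46*b + 0.00999999999999979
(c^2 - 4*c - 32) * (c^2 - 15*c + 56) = c^4 - 19*c^3 + 84*c^2 + 256*c - 1792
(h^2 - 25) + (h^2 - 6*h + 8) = 2*h^2 - 6*h - 17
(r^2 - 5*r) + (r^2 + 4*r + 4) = 2*r^2 - r + 4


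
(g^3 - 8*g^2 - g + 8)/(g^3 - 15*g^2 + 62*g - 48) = (g + 1)/(g - 6)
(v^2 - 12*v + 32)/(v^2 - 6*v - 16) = (v - 4)/(v + 2)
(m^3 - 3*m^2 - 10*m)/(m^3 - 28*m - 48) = m*(m - 5)/(m^2 - 2*m - 24)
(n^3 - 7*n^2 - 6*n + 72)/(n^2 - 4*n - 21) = (n^2 - 10*n + 24)/(n - 7)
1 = 1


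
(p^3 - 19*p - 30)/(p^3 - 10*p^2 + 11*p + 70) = (p + 3)/(p - 7)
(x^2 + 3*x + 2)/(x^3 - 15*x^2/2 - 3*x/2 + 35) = 2*(x + 1)/(2*x^2 - 19*x + 35)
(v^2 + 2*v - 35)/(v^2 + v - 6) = (v^2 + 2*v - 35)/(v^2 + v - 6)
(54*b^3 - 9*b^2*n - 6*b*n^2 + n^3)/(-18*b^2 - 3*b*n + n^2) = -3*b + n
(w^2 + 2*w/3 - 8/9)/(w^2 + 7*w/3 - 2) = (w + 4/3)/(w + 3)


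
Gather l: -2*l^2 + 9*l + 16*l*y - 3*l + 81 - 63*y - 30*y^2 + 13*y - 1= -2*l^2 + l*(16*y + 6) - 30*y^2 - 50*y + 80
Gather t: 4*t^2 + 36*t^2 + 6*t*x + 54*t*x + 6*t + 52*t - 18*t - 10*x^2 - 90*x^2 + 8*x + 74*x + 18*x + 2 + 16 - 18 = 40*t^2 + t*(60*x + 40) - 100*x^2 + 100*x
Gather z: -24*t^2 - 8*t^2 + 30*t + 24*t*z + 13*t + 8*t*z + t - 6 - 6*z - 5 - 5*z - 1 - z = -32*t^2 + 44*t + z*(32*t - 12) - 12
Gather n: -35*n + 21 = 21 - 35*n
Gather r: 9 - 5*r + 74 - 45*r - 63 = 20 - 50*r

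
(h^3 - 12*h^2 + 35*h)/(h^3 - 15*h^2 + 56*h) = (h - 5)/(h - 8)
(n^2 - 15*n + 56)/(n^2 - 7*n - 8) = (n - 7)/(n + 1)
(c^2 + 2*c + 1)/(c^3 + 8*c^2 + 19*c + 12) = (c + 1)/(c^2 + 7*c + 12)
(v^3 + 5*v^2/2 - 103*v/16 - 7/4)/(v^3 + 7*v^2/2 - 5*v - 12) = (16*v^2 - 24*v - 7)/(8*(2*v^2 - v - 6))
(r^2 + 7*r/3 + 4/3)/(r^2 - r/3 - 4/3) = (3*r + 4)/(3*r - 4)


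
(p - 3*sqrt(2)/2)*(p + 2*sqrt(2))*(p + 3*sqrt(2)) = p^3 + 7*sqrt(2)*p^2/2 - 3*p - 18*sqrt(2)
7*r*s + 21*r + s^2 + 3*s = (7*r + s)*(s + 3)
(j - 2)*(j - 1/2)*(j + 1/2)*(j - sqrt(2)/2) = j^4 - 2*j^3 - sqrt(2)*j^3/2 - j^2/4 + sqrt(2)*j^2 + sqrt(2)*j/8 + j/2 - sqrt(2)/4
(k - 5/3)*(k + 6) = k^2 + 13*k/3 - 10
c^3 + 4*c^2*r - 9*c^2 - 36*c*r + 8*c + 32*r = (c - 8)*(c - 1)*(c + 4*r)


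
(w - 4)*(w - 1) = w^2 - 5*w + 4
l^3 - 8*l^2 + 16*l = l*(l - 4)^2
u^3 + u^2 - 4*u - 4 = (u - 2)*(u + 1)*(u + 2)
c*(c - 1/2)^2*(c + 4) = c^4 + 3*c^3 - 15*c^2/4 + c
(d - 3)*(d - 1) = d^2 - 4*d + 3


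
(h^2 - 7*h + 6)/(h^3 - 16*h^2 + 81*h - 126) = (h - 1)/(h^2 - 10*h + 21)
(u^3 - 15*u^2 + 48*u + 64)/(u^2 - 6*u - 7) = (u^2 - 16*u + 64)/(u - 7)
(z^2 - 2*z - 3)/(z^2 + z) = (z - 3)/z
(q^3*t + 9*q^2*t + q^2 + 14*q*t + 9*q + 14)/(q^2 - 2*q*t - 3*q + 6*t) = (q^3*t + 9*q^2*t + q^2 + 14*q*t + 9*q + 14)/(q^2 - 2*q*t - 3*q + 6*t)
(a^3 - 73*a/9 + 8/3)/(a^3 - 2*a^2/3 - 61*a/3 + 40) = (a^2 + 8*a/3 - 1)/(a^2 + 2*a - 15)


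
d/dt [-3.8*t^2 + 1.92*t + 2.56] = 1.92 - 7.6*t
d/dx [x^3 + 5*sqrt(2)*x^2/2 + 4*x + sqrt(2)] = 3*x^2 + 5*sqrt(2)*x + 4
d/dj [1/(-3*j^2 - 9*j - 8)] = 3*(2*j + 3)/(3*j^2 + 9*j + 8)^2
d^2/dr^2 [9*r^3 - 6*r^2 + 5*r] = 54*r - 12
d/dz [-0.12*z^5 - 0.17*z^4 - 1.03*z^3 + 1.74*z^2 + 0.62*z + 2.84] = -0.6*z^4 - 0.68*z^3 - 3.09*z^2 + 3.48*z + 0.62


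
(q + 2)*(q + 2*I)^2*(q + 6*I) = q^4 + 2*q^3 + 10*I*q^3 - 28*q^2 + 20*I*q^2 - 56*q - 24*I*q - 48*I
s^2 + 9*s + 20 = (s + 4)*(s + 5)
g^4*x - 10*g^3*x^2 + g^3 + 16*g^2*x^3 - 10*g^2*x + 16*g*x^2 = g*(g - 8*x)*(g - 2*x)*(g*x + 1)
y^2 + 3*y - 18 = (y - 3)*(y + 6)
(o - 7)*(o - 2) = o^2 - 9*o + 14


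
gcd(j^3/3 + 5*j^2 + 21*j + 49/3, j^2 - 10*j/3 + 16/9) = 1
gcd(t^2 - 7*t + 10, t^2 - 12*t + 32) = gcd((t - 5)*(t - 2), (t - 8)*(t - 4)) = 1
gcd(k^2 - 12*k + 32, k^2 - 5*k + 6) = 1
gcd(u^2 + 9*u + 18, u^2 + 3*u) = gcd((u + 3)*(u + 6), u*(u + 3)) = u + 3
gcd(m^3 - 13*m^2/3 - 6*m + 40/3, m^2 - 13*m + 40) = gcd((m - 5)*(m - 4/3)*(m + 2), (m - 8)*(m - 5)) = m - 5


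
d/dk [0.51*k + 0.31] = 0.510000000000000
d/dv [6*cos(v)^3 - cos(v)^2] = 2*(1 - 9*cos(v))*sin(v)*cos(v)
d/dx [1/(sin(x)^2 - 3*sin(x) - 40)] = (3 - 2*sin(x))*cos(x)/((sin(x) - 8)^2*(sin(x) + 5)^2)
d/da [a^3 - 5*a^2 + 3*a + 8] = 3*a^2 - 10*a + 3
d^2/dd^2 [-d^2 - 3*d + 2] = -2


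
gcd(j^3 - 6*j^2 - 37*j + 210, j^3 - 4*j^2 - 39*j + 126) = j^2 - j - 42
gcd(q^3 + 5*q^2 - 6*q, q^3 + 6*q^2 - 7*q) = q^2 - q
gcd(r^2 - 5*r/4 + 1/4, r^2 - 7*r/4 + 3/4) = r - 1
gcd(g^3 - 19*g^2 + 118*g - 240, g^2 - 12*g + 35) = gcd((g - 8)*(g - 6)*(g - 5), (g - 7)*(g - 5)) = g - 5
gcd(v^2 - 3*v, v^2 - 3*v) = v^2 - 3*v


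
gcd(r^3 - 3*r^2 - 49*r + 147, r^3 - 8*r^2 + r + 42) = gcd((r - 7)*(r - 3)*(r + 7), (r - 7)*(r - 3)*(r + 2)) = r^2 - 10*r + 21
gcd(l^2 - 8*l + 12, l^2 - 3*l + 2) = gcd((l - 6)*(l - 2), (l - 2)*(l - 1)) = l - 2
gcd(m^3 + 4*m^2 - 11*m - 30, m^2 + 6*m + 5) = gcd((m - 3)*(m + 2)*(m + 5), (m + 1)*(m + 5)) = m + 5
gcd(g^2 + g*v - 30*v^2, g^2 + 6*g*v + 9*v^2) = 1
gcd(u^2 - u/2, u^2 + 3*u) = u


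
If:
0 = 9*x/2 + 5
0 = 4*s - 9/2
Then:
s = 9/8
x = -10/9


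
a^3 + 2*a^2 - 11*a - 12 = (a - 3)*(a + 1)*(a + 4)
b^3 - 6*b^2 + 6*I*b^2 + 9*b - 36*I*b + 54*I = (b - 3)^2*(b + 6*I)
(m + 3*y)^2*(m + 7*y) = m^3 + 13*m^2*y + 51*m*y^2 + 63*y^3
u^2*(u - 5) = u^3 - 5*u^2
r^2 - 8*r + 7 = (r - 7)*(r - 1)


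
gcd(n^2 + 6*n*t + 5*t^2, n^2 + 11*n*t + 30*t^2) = n + 5*t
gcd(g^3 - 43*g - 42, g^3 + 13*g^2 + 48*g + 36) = g^2 + 7*g + 6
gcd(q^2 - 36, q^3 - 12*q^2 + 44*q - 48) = q - 6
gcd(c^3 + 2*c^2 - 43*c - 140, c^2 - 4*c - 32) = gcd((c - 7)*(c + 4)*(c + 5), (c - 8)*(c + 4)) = c + 4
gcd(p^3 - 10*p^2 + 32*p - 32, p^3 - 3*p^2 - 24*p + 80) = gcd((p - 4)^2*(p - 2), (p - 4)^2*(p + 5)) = p^2 - 8*p + 16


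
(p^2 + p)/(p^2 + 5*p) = (p + 1)/(p + 5)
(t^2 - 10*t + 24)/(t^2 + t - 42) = (t - 4)/(t + 7)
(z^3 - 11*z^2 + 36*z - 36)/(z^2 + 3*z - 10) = (z^2 - 9*z + 18)/(z + 5)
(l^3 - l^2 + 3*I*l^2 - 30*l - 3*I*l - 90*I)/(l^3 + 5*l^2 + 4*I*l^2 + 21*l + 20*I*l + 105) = (l^2 + 3*l*(-2 + I) - 18*I)/(l^2 + 4*I*l + 21)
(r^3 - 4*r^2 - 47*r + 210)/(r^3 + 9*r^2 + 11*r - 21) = (r^2 - 11*r + 30)/(r^2 + 2*r - 3)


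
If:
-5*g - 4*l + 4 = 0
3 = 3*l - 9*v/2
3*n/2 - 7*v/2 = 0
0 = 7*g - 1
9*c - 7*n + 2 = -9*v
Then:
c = -181/567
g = 1/7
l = 23/28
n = -5/18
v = -5/42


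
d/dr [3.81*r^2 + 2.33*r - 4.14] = 7.62*r + 2.33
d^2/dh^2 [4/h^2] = 24/h^4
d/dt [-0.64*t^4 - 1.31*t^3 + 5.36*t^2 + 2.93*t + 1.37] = -2.56*t^3 - 3.93*t^2 + 10.72*t + 2.93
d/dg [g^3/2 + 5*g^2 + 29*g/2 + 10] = 3*g^2/2 + 10*g + 29/2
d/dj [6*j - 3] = 6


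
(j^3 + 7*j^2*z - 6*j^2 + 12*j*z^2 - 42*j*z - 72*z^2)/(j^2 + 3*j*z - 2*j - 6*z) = (j^2 + 4*j*z - 6*j - 24*z)/(j - 2)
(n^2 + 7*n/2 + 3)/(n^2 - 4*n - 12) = (n + 3/2)/(n - 6)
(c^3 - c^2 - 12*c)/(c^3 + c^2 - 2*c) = (c^2 - c - 12)/(c^2 + c - 2)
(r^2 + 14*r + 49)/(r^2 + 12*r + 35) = (r + 7)/(r + 5)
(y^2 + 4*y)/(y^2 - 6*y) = (y + 4)/(y - 6)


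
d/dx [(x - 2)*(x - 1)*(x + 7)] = 3*x^2 + 8*x - 19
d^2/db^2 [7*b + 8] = 0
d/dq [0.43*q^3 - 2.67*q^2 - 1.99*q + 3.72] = 1.29*q^2 - 5.34*q - 1.99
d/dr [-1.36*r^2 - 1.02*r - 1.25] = -2.72*r - 1.02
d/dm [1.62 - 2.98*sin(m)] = -2.98*cos(m)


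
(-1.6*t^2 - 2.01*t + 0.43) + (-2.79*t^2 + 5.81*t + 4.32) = -4.39*t^2 + 3.8*t + 4.75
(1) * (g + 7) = g + 7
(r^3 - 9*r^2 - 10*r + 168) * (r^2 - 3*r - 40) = r^5 - 12*r^4 - 23*r^3 + 558*r^2 - 104*r - 6720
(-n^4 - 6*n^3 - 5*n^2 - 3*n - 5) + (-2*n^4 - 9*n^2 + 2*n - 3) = -3*n^4 - 6*n^3 - 14*n^2 - n - 8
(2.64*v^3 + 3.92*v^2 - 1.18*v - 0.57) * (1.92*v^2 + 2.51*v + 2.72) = 5.0688*v^5 + 14.1528*v^4 + 14.7544*v^3 + 6.6062*v^2 - 4.6403*v - 1.5504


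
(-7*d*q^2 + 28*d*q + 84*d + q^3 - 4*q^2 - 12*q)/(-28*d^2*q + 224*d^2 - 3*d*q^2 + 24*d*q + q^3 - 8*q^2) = (q^2 - 4*q - 12)/(4*d*q - 32*d + q^2 - 8*q)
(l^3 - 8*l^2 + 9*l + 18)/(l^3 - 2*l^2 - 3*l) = (l - 6)/l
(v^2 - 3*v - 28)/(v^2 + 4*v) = (v - 7)/v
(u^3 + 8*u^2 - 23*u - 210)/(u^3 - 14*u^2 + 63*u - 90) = (u^2 + 13*u + 42)/(u^2 - 9*u + 18)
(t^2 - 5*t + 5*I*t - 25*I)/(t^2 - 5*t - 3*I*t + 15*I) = (t + 5*I)/(t - 3*I)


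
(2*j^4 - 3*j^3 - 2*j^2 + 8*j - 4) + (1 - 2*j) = 2*j^4 - 3*j^3 - 2*j^2 + 6*j - 3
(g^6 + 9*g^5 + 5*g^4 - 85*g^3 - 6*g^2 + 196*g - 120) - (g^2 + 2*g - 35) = g^6 + 9*g^5 + 5*g^4 - 85*g^3 - 7*g^2 + 194*g - 85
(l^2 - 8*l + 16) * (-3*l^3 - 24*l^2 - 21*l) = -3*l^5 + 123*l^3 - 216*l^2 - 336*l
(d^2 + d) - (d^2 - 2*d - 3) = 3*d + 3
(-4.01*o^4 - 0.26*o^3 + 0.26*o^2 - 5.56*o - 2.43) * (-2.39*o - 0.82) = 9.5839*o^5 + 3.9096*o^4 - 0.4082*o^3 + 13.0752*o^2 + 10.3669*o + 1.9926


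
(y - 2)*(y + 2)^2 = y^3 + 2*y^2 - 4*y - 8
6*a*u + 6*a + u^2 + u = (6*a + u)*(u + 1)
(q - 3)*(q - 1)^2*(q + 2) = q^4 - 3*q^3 - 3*q^2 + 11*q - 6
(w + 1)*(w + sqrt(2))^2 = w^3 + w^2 + 2*sqrt(2)*w^2 + 2*w + 2*sqrt(2)*w + 2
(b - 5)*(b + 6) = b^2 + b - 30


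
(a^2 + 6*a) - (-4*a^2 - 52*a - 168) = 5*a^2 + 58*a + 168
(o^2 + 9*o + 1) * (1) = o^2 + 9*o + 1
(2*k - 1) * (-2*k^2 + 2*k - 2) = -4*k^3 + 6*k^2 - 6*k + 2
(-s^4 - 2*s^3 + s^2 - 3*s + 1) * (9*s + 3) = -9*s^5 - 21*s^4 + 3*s^3 - 24*s^2 + 3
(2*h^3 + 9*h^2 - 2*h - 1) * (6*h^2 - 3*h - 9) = 12*h^5 + 48*h^4 - 57*h^3 - 81*h^2 + 21*h + 9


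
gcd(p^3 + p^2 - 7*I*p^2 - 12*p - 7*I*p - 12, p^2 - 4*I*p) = p - 4*I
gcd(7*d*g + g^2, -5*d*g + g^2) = g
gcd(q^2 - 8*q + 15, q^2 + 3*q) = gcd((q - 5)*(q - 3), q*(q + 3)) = 1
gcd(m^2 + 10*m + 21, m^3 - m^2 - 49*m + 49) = m + 7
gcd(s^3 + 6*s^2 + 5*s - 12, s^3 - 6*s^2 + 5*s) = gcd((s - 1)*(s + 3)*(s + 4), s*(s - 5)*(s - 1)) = s - 1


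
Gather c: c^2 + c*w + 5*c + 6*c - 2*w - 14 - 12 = c^2 + c*(w + 11) - 2*w - 26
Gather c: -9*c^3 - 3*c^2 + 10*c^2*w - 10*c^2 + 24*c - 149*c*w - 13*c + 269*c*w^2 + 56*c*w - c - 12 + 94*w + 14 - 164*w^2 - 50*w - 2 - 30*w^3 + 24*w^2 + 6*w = -9*c^3 + c^2*(10*w - 13) + c*(269*w^2 - 93*w + 10) - 30*w^3 - 140*w^2 + 50*w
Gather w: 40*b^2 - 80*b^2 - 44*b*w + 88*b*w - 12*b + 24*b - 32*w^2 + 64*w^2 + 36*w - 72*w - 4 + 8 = -40*b^2 + 12*b + 32*w^2 + w*(44*b - 36) + 4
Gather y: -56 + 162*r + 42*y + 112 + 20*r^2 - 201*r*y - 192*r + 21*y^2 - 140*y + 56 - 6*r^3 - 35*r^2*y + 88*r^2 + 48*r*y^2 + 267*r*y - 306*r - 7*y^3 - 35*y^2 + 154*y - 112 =-6*r^3 + 108*r^2 - 336*r - 7*y^3 + y^2*(48*r - 14) + y*(-35*r^2 + 66*r + 56)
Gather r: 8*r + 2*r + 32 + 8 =10*r + 40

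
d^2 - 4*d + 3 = (d - 3)*(d - 1)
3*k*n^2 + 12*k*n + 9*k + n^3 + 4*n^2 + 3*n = (3*k + n)*(n + 1)*(n + 3)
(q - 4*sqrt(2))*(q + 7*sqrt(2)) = q^2 + 3*sqrt(2)*q - 56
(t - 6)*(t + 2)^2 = t^3 - 2*t^2 - 20*t - 24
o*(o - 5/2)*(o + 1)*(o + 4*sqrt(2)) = o^4 - 3*o^3/2 + 4*sqrt(2)*o^3 - 6*sqrt(2)*o^2 - 5*o^2/2 - 10*sqrt(2)*o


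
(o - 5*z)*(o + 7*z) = o^2 + 2*o*z - 35*z^2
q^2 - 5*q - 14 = (q - 7)*(q + 2)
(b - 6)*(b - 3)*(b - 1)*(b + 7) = b^4 - 3*b^3 - 43*b^2 + 171*b - 126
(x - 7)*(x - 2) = x^2 - 9*x + 14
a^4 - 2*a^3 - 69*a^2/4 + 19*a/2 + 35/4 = (a - 5)*(a - 1)*(a + 1/2)*(a + 7/2)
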